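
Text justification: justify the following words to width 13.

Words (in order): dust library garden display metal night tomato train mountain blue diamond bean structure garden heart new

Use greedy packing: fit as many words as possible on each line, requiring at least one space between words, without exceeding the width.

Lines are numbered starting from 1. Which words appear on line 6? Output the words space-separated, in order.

Line 1: ['dust', 'library'] (min_width=12, slack=1)
Line 2: ['garden'] (min_width=6, slack=7)
Line 3: ['display', 'metal'] (min_width=13, slack=0)
Line 4: ['night', 'tomato'] (min_width=12, slack=1)
Line 5: ['train'] (min_width=5, slack=8)
Line 6: ['mountain', 'blue'] (min_width=13, slack=0)
Line 7: ['diamond', 'bean'] (min_width=12, slack=1)
Line 8: ['structure'] (min_width=9, slack=4)
Line 9: ['garden', 'heart'] (min_width=12, slack=1)
Line 10: ['new'] (min_width=3, slack=10)

Answer: mountain blue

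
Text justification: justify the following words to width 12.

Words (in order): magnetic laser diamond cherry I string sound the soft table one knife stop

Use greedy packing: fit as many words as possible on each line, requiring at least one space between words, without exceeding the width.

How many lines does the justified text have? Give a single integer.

Line 1: ['magnetic'] (min_width=8, slack=4)
Line 2: ['laser'] (min_width=5, slack=7)
Line 3: ['diamond'] (min_width=7, slack=5)
Line 4: ['cherry', 'I'] (min_width=8, slack=4)
Line 5: ['string', 'sound'] (min_width=12, slack=0)
Line 6: ['the', 'soft'] (min_width=8, slack=4)
Line 7: ['table', 'one'] (min_width=9, slack=3)
Line 8: ['knife', 'stop'] (min_width=10, slack=2)
Total lines: 8

Answer: 8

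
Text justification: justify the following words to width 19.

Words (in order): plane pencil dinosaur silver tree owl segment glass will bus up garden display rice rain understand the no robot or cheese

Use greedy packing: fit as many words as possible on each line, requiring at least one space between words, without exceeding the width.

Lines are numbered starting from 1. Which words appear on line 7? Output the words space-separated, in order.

Line 1: ['plane', 'pencil'] (min_width=12, slack=7)
Line 2: ['dinosaur', 'silver'] (min_width=15, slack=4)
Line 3: ['tree', 'owl', 'segment'] (min_width=16, slack=3)
Line 4: ['glass', 'will', 'bus', 'up'] (min_width=17, slack=2)
Line 5: ['garden', 'display', 'rice'] (min_width=19, slack=0)
Line 6: ['rain', 'understand', 'the'] (min_width=19, slack=0)
Line 7: ['no', 'robot', 'or', 'cheese'] (min_width=18, slack=1)

Answer: no robot or cheese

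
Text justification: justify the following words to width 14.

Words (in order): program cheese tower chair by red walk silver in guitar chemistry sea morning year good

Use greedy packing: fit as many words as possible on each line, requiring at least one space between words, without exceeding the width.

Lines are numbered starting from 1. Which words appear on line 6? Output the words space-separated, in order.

Line 1: ['program', 'cheese'] (min_width=14, slack=0)
Line 2: ['tower', 'chair', 'by'] (min_width=14, slack=0)
Line 3: ['red', 'walk'] (min_width=8, slack=6)
Line 4: ['silver', 'in'] (min_width=9, slack=5)
Line 5: ['guitar'] (min_width=6, slack=8)
Line 6: ['chemistry', 'sea'] (min_width=13, slack=1)
Line 7: ['morning', 'year'] (min_width=12, slack=2)
Line 8: ['good'] (min_width=4, slack=10)

Answer: chemistry sea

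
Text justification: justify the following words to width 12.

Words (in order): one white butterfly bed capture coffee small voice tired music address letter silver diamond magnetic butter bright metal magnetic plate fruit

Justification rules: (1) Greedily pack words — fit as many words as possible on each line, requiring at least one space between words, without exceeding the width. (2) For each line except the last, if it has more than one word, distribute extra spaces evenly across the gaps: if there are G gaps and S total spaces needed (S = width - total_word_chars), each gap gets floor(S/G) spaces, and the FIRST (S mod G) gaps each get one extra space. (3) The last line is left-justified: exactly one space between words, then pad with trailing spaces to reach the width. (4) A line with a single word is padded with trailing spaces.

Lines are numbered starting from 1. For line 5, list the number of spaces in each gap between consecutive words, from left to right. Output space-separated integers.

Line 1: ['one', 'white'] (min_width=9, slack=3)
Line 2: ['butterfly'] (min_width=9, slack=3)
Line 3: ['bed', 'capture'] (min_width=11, slack=1)
Line 4: ['coffee', 'small'] (min_width=12, slack=0)
Line 5: ['voice', 'tired'] (min_width=11, slack=1)
Line 6: ['music'] (min_width=5, slack=7)
Line 7: ['address'] (min_width=7, slack=5)
Line 8: ['letter'] (min_width=6, slack=6)
Line 9: ['silver'] (min_width=6, slack=6)
Line 10: ['diamond'] (min_width=7, slack=5)
Line 11: ['magnetic'] (min_width=8, slack=4)
Line 12: ['butter'] (min_width=6, slack=6)
Line 13: ['bright', 'metal'] (min_width=12, slack=0)
Line 14: ['magnetic'] (min_width=8, slack=4)
Line 15: ['plate', 'fruit'] (min_width=11, slack=1)

Answer: 2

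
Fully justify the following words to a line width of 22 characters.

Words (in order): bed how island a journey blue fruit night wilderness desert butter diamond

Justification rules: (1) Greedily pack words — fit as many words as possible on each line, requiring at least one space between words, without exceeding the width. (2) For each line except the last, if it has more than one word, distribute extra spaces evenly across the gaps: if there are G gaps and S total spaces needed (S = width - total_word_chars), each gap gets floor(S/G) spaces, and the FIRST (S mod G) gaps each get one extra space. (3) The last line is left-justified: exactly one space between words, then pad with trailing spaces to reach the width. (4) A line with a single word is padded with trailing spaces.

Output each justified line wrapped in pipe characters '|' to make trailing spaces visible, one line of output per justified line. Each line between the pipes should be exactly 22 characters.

Line 1: ['bed', 'how', 'island', 'a'] (min_width=16, slack=6)
Line 2: ['journey', 'blue', 'fruit'] (min_width=18, slack=4)
Line 3: ['night', 'wilderness'] (min_width=16, slack=6)
Line 4: ['desert', 'butter', 'diamond'] (min_width=21, slack=1)

Answer: |bed   how   island   a|
|journey   blue   fruit|
|night       wilderness|
|desert butter diamond |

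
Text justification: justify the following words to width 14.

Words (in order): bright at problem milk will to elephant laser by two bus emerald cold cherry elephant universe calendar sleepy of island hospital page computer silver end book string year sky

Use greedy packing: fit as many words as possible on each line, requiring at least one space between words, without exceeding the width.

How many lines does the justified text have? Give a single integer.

Line 1: ['bright', 'at'] (min_width=9, slack=5)
Line 2: ['problem', 'milk'] (min_width=12, slack=2)
Line 3: ['will', 'to'] (min_width=7, slack=7)
Line 4: ['elephant', 'laser'] (min_width=14, slack=0)
Line 5: ['by', 'two', 'bus'] (min_width=10, slack=4)
Line 6: ['emerald', 'cold'] (min_width=12, slack=2)
Line 7: ['cherry'] (min_width=6, slack=8)
Line 8: ['elephant'] (min_width=8, slack=6)
Line 9: ['universe'] (min_width=8, slack=6)
Line 10: ['calendar'] (min_width=8, slack=6)
Line 11: ['sleepy', 'of'] (min_width=9, slack=5)
Line 12: ['island'] (min_width=6, slack=8)
Line 13: ['hospital', 'page'] (min_width=13, slack=1)
Line 14: ['computer'] (min_width=8, slack=6)
Line 15: ['silver', 'end'] (min_width=10, slack=4)
Line 16: ['book', 'string'] (min_width=11, slack=3)
Line 17: ['year', 'sky'] (min_width=8, slack=6)
Total lines: 17

Answer: 17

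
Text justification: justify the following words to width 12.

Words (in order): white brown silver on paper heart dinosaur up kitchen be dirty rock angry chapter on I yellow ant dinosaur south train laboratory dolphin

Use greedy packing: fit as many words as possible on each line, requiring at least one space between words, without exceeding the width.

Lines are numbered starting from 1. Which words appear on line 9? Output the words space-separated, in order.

Answer: yellow ant

Derivation:
Line 1: ['white', 'brown'] (min_width=11, slack=1)
Line 2: ['silver', 'on'] (min_width=9, slack=3)
Line 3: ['paper', 'heart'] (min_width=11, slack=1)
Line 4: ['dinosaur', 'up'] (min_width=11, slack=1)
Line 5: ['kitchen', 'be'] (min_width=10, slack=2)
Line 6: ['dirty', 'rock'] (min_width=10, slack=2)
Line 7: ['angry'] (min_width=5, slack=7)
Line 8: ['chapter', 'on', 'I'] (min_width=12, slack=0)
Line 9: ['yellow', 'ant'] (min_width=10, slack=2)
Line 10: ['dinosaur'] (min_width=8, slack=4)
Line 11: ['south', 'train'] (min_width=11, slack=1)
Line 12: ['laboratory'] (min_width=10, slack=2)
Line 13: ['dolphin'] (min_width=7, slack=5)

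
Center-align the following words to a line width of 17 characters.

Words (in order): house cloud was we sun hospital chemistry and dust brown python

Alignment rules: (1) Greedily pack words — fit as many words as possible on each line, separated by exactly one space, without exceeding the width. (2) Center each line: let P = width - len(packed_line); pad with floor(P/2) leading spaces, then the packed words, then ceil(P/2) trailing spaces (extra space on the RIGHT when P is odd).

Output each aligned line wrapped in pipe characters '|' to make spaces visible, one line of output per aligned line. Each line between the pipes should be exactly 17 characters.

Line 1: ['house', 'cloud', 'was'] (min_width=15, slack=2)
Line 2: ['we', 'sun', 'hospital'] (min_width=15, slack=2)
Line 3: ['chemistry', 'and'] (min_width=13, slack=4)
Line 4: ['dust', 'brown', 'python'] (min_width=17, slack=0)

Answer: | house cloud was |
| we sun hospital |
|  chemistry and  |
|dust brown python|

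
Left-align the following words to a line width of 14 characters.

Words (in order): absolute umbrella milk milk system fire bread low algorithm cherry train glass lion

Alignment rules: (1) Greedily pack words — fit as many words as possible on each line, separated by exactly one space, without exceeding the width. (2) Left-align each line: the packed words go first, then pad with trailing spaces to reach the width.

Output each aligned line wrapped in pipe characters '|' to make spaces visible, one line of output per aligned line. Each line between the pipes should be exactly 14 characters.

Line 1: ['absolute'] (min_width=8, slack=6)
Line 2: ['umbrella', 'milk'] (min_width=13, slack=1)
Line 3: ['milk', 'system'] (min_width=11, slack=3)
Line 4: ['fire', 'bread', 'low'] (min_width=14, slack=0)
Line 5: ['algorithm'] (min_width=9, slack=5)
Line 6: ['cherry', 'train'] (min_width=12, slack=2)
Line 7: ['glass', 'lion'] (min_width=10, slack=4)

Answer: |absolute      |
|umbrella milk |
|milk system   |
|fire bread low|
|algorithm     |
|cherry train  |
|glass lion    |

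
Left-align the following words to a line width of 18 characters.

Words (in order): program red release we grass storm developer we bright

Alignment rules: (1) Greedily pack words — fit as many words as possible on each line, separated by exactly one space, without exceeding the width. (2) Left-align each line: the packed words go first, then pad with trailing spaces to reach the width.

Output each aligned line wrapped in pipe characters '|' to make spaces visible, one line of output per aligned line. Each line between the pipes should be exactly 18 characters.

Line 1: ['program', 'red'] (min_width=11, slack=7)
Line 2: ['release', 'we', 'grass'] (min_width=16, slack=2)
Line 3: ['storm', 'developer', 'we'] (min_width=18, slack=0)
Line 4: ['bright'] (min_width=6, slack=12)

Answer: |program red       |
|release we grass  |
|storm developer we|
|bright            |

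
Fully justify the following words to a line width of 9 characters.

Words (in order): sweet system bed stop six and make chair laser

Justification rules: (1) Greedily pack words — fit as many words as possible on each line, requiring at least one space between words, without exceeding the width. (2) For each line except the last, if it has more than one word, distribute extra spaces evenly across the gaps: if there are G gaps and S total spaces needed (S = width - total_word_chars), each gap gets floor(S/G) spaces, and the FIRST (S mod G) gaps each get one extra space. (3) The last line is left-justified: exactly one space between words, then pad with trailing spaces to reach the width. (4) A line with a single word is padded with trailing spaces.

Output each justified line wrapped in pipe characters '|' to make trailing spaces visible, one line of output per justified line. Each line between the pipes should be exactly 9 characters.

Line 1: ['sweet'] (min_width=5, slack=4)
Line 2: ['system'] (min_width=6, slack=3)
Line 3: ['bed', 'stop'] (min_width=8, slack=1)
Line 4: ['six', 'and'] (min_width=7, slack=2)
Line 5: ['make'] (min_width=4, slack=5)
Line 6: ['chair'] (min_width=5, slack=4)
Line 7: ['laser'] (min_width=5, slack=4)

Answer: |sweet    |
|system   |
|bed  stop|
|six   and|
|make     |
|chair    |
|laser    |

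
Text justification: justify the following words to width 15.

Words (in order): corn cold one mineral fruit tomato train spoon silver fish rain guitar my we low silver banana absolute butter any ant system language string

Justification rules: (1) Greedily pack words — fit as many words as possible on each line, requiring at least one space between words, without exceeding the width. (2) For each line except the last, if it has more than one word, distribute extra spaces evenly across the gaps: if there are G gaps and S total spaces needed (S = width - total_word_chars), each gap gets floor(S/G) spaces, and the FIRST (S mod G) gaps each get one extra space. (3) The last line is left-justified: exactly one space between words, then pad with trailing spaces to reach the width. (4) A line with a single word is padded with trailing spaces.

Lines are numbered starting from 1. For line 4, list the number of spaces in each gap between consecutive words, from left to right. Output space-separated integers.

Answer: 4

Derivation:
Line 1: ['corn', 'cold', 'one'] (min_width=13, slack=2)
Line 2: ['mineral', 'fruit'] (min_width=13, slack=2)
Line 3: ['tomato', 'train'] (min_width=12, slack=3)
Line 4: ['spoon', 'silver'] (min_width=12, slack=3)
Line 5: ['fish', 'rain'] (min_width=9, slack=6)
Line 6: ['guitar', 'my', 'we'] (min_width=12, slack=3)
Line 7: ['low', 'silver'] (min_width=10, slack=5)
Line 8: ['banana', 'absolute'] (min_width=15, slack=0)
Line 9: ['butter', 'any', 'ant'] (min_width=14, slack=1)
Line 10: ['system', 'language'] (min_width=15, slack=0)
Line 11: ['string'] (min_width=6, slack=9)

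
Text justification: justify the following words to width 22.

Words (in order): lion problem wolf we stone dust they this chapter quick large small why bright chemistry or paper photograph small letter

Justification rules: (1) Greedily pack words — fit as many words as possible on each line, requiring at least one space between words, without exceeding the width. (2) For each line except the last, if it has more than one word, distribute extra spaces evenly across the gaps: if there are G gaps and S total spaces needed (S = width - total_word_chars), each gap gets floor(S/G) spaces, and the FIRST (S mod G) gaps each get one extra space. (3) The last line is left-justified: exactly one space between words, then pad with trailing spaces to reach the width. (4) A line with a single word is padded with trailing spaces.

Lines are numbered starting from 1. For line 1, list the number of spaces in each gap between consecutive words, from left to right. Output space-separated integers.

Answer: 2 2 1

Derivation:
Line 1: ['lion', 'problem', 'wolf', 'we'] (min_width=20, slack=2)
Line 2: ['stone', 'dust', 'they', 'this'] (min_width=20, slack=2)
Line 3: ['chapter', 'quick', 'large'] (min_width=19, slack=3)
Line 4: ['small', 'why', 'bright'] (min_width=16, slack=6)
Line 5: ['chemistry', 'or', 'paper'] (min_width=18, slack=4)
Line 6: ['photograph', 'small'] (min_width=16, slack=6)
Line 7: ['letter'] (min_width=6, slack=16)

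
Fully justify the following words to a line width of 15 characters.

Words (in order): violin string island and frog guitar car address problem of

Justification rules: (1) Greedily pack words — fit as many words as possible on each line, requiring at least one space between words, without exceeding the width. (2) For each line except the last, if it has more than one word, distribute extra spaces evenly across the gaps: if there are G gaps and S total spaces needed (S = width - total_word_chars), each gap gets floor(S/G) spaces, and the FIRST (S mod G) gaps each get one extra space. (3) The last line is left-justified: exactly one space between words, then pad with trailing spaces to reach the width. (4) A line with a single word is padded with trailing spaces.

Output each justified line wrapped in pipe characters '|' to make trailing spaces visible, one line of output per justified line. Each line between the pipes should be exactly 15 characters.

Answer: |violin   string|
|island and frog|
|guitar      car|
|address problem|
|of             |

Derivation:
Line 1: ['violin', 'string'] (min_width=13, slack=2)
Line 2: ['island', 'and', 'frog'] (min_width=15, slack=0)
Line 3: ['guitar', 'car'] (min_width=10, slack=5)
Line 4: ['address', 'problem'] (min_width=15, slack=0)
Line 5: ['of'] (min_width=2, slack=13)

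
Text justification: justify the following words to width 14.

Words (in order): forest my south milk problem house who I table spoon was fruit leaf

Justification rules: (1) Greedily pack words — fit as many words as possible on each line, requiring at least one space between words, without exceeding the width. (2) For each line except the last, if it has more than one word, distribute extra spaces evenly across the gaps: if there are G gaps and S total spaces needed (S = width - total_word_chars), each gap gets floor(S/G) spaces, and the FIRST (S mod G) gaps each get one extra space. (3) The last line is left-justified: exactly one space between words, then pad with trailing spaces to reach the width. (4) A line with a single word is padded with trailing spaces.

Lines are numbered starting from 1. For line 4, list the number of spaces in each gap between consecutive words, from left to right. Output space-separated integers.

Answer: 3 2

Derivation:
Line 1: ['forest', 'my'] (min_width=9, slack=5)
Line 2: ['south', 'milk'] (min_width=10, slack=4)
Line 3: ['problem', 'house'] (min_width=13, slack=1)
Line 4: ['who', 'I', 'table'] (min_width=11, slack=3)
Line 5: ['spoon', 'was'] (min_width=9, slack=5)
Line 6: ['fruit', 'leaf'] (min_width=10, slack=4)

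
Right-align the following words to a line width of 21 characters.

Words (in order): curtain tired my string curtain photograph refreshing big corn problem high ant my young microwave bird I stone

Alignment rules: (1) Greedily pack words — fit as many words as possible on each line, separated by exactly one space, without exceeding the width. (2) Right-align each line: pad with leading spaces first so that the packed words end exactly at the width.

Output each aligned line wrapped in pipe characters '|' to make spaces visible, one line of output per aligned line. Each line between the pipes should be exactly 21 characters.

Line 1: ['curtain', 'tired', 'my'] (min_width=16, slack=5)
Line 2: ['string', 'curtain'] (min_width=14, slack=7)
Line 3: ['photograph', 'refreshing'] (min_width=21, slack=0)
Line 4: ['big', 'corn', 'problem', 'high'] (min_width=21, slack=0)
Line 5: ['ant', 'my', 'young'] (min_width=12, slack=9)
Line 6: ['microwave', 'bird', 'I'] (min_width=16, slack=5)
Line 7: ['stone'] (min_width=5, slack=16)

Answer: |     curtain tired my|
|       string curtain|
|photograph refreshing|
|big corn problem high|
|         ant my young|
|     microwave bird I|
|                stone|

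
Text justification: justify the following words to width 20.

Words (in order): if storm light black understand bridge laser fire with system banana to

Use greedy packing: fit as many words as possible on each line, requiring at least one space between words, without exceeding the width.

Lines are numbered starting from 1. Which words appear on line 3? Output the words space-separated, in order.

Line 1: ['if', 'storm', 'light', 'black'] (min_width=20, slack=0)
Line 2: ['understand', 'bridge'] (min_width=17, slack=3)
Line 3: ['laser', 'fire', 'with'] (min_width=15, slack=5)
Line 4: ['system', 'banana', 'to'] (min_width=16, slack=4)

Answer: laser fire with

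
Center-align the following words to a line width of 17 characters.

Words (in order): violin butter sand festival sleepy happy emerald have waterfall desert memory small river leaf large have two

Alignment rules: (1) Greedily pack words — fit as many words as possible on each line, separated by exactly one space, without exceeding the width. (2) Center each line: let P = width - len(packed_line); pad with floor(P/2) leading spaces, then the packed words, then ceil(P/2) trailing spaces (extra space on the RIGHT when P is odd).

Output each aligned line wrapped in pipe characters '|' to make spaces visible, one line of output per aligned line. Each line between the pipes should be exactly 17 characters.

Line 1: ['violin', 'butter'] (min_width=13, slack=4)
Line 2: ['sand', 'festival'] (min_width=13, slack=4)
Line 3: ['sleepy', 'happy'] (min_width=12, slack=5)
Line 4: ['emerald', 'have'] (min_width=12, slack=5)
Line 5: ['waterfall', 'desert'] (min_width=16, slack=1)
Line 6: ['memory', 'small'] (min_width=12, slack=5)
Line 7: ['river', 'leaf', 'large'] (min_width=16, slack=1)
Line 8: ['have', 'two'] (min_width=8, slack=9)

Answer: |  violin butter  |
|  sand festival  |
|  sleepy happy   |
|  emerald have   |
|waterfall desert |
|  memory small   |
|river leaf large |
|    have two     |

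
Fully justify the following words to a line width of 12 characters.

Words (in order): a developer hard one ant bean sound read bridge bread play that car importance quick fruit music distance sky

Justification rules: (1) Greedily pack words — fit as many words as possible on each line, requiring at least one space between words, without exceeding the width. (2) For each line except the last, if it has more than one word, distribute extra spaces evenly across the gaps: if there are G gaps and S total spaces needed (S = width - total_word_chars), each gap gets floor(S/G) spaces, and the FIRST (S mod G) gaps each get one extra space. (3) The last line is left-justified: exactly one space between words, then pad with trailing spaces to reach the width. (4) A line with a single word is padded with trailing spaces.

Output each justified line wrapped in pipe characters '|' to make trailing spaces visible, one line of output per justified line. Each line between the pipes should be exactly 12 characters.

Line 1: ['a', 'developer'] (min_width=11, slack=1)
Line 2: ['hard', 'one', 'ant'] (min_width=12, slack=0)
Line 3: ['bean', 'sound'] (min_width=10, slack=2)
Line 4: ['read', 'bridge'] (min_width=11, slack=1)
Line 5: ['bread', 'play'] (min_width=10, slack=2)
Line 6: ['that', 'car'] (min_width=8, slack=4)
Line 7: ['importance'] (min_width=10, slack=2)
Line 8: ['quick', 'fruit'] (min_width=11, slack=1)
Line 9: ['music'] (min_width=5, slack=7)
Line 10: ['distance', 'sky'] (min_width=12, slack=0)

Answer: |a  developer|
|hard one ant|
|bean   sound|
|read  bridge|
|bread   play|
|that     car|
|importance  |
|quick  fruit|
|music       |
|distance sky|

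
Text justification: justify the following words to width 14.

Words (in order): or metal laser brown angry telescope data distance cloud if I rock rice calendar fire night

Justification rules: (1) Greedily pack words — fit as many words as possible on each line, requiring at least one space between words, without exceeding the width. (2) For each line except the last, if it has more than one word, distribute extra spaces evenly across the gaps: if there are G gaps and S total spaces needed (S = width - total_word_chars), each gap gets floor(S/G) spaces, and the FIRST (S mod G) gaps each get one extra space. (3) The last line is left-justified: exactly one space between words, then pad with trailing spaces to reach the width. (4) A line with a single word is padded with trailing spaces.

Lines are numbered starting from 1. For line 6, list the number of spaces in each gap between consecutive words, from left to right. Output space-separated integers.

Answer: 2

Derivation:
Line 1: ['or', 'metal', 'laser'] (min_width=14, slack=0)
Line 2: ['brown', 'angry'] (min_width=11, slack=3)
Line 3: ['telescope', 'data'] (min_width=14, slack=0)
Line 4: ['distance', 'cloud'] (min_width=14, slack=0)
Line 5: ['if', 'I', 'rock', 'rice'] (min_width=14, slack=0)
Line 6: ['calendar', 'fire'] (min_width=13, slack=1)
Line 7: ['night'] (min_width=5, slack=9)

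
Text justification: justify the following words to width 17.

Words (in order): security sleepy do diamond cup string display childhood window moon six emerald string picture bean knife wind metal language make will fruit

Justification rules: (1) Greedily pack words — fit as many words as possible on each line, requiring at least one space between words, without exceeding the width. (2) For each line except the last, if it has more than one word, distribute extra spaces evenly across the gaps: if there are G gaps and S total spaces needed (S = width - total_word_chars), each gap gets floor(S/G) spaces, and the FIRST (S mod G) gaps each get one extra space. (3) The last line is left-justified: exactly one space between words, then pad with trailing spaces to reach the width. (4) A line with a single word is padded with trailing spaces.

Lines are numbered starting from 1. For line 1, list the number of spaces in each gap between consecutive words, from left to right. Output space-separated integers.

Answer: 3

Derivation:
Line 1: ['security', 'sleepy'] (min_width=15, slack=2)
Line 2: ['do', 'diamond', 'cup'] (min_width=14, slack=3)
Line 3: ['string', 'display'] (min_width=14, slack=3)
Line 4: ['childhood', 'window'] (min_width=16, slack=1)
Line 5: ['moon', 'six', 'emerald'] (min_width=16, slack=1)
Line 6: ['string', 'picture'] (min_width=14, slack=3)
Line 7: ['bean', 'knife', 'wind'] (min_width=15, slack=2)
Line 8: ['metal', 'language'] (min_width=14, slack=3)
Line 9: ['make', 'will', 'fruit'] (min_width=15, slack=2)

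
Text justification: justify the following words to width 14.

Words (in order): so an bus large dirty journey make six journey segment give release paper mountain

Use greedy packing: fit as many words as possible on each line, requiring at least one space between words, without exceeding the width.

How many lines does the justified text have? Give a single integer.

Line 1: ['so', 'an', 'bus'] (min_width=9, slack=5)
Line 2: ['large', 'dirty'] (min_width=11, slack=3)
Line 3: ['journey', 'make'] (min_width=12, slack=2)
Line 4: ['six', 'journey'] (min_width=11, slack=3)
Line 5: ['segment', 'give'] (min_width=12, slack=2)
Line 6: ['release', 'paper'] (min_width=13, slack=1)
Line 7: ['mountain'] (min_width=8, slack=6)
Total lines: 7

Answer: 7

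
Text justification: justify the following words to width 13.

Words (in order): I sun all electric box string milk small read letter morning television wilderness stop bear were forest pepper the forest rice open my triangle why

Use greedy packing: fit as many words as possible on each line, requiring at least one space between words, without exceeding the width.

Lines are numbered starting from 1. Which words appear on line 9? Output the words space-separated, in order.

Answer: stop bear

Derivation:
Line 1: ['I', 'sun', 'all'] (min_width=9, slack=4)
Line 2: ['electric', 'box'] (min_width=12, slack=1)
Line 3: ['string', 'milk'] (min_width=11, slack=2)
Line 4: ['small', 'read'] (min_width=10, slack=3)
Line 5: ['letter'] (min_width=6, slack=7)
Line 6: ['morning'] (min_width=7, slack=6)
Line 7: ['television'] (min_width=10, slack=3)
Line 8: ['wilderness'] (min_width=10, slack=3)
Line 9: ['stop', 'bear'] (min_width=9, slack=4)
Line 10: ['were', 'forest'] (min_width=11, slack=2)
Line 11: ['pepper', 'the'] (min_width=10, slack=3)
Line 12: ['forest', 'rice'] (min_width=11, slack=2)
Line 13: ['open', 'my'] (min_width=7, slack=6)
Line 14: ['triangle', 'why'] (min_width=12, slack=1)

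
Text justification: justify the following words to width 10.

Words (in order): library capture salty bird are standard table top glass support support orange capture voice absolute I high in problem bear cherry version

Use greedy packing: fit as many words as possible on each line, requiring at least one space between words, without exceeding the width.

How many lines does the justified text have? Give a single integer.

Answer: 18

Derivation:
Line 1: ['library'] (min_width=7, slack=3)
Line 2: ['capture'] (min_width=7, slack=3)
Line 3: ['salty', 'bird'] (min_width=10, slack=0)
Line 4: ['are'] (min_width=3, slack=7)
Line 5: ['standard'] (min_width=8, slack=2)
Line 6: ['table', 'top'] (min_width=9, slack=1)
Line 7: ['glass'] (min_width=5, slack=5)
Line 8: ['support'] (min_width=7, slack=3)
Line 9: ['support'] (min_width=7, slack=3)
Line 10: ['orange'] (min_width=6, slack=4)
Line 11: ['capture'] (min_width=7, slack=3)
Line 12: ['voice'] (min_width=5, slack=5)
Line 13: ['absolute', 'I'] (min_width=10, slack=0)
Line 14: ['high', 'in'] (min_width=7, slack=3)
Line 15: ['problem'] (min_width=7, slack=3)
Line 16: ['bear'] (min_width=4, slack=6)
Line 17: ['cherry'] (min_width=6, slack=4)
Line 18: ['version'] (min_width=7, slack=3)
Total lines: 18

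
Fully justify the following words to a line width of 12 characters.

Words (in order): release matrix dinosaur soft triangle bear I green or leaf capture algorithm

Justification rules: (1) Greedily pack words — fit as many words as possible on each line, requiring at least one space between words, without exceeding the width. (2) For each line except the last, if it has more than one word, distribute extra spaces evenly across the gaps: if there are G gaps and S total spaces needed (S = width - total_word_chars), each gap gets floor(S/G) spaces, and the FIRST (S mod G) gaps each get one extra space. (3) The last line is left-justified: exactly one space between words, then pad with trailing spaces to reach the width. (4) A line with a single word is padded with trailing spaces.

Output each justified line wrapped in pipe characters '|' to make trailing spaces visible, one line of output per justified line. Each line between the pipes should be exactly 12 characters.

Answer: |release     |
|matrix      |
|dinosaur    |
|soft        |
|triangle    |
|bear I green|
|or      leaf|
|capture     |
|algorithm   |

Derivation:
Line 1: ['release'] (min_width=7, slack=5)
Line 2: ['matrix'] (min_width=6, slack=6)
Line 3: ['dinosaur'] (min_width=8, slack=4)
Line 4: ['soft'] (min_width=4, slack=8)
Line 5: ['triangle'] (min_width=8, slack=4)
Line 6: ['bear', 'I', 'green'] (min_width=12, slack=0)
Line 7: ['or', 'leaf'] (min_width=7, slack=5)
Line 8: ['capture'] (min_width=7, slack=5)
Line 9: ['algorithm'] (min_width=9, slack=3)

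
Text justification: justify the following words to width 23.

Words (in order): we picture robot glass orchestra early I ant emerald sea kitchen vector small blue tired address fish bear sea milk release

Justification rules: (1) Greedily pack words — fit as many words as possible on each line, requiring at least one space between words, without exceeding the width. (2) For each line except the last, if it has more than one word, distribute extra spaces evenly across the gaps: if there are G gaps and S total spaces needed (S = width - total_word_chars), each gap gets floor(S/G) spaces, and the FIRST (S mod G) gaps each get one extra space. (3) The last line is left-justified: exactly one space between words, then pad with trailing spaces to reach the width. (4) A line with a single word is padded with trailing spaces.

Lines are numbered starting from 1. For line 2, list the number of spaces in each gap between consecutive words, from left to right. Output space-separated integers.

Line 1: ['we', 'picture', 'robot', 'glass'] (min_width=22, slack=1)
Line 2: ['orchestra', 'early', 'I', 'ant'] (min_width=21, slack=2)
Line 3: ['emerald', 'sea', 'kitchen'] (min_width=19, slack=4)
Line 4: ['vector', 'small', 'blue', 'tired'] (min_width=23, slack=0)
Line 5: ['address', 'fish', 'bear', 'sea'] (min_width=21, slack=2)
Line 6: ['milk', 'release'] (min_width=12, slack=11)

Answer: 2 2 1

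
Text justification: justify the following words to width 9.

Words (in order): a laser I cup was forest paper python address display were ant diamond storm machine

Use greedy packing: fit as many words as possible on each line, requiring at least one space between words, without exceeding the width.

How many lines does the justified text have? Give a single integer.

Answer: 11

Derivation:
Line 1: ['a', 'laser', 'I'] (min_width=9, slack=0)
Line 2: ['cup', 'was'] (min_width=7, slack=2)
Line 3: ['forest'] (min_width=6, slack=3)
Line 4: ['paper'] (min_width=5, slack=4)
Line 5: ['python'] (min_width=6, slack=3)
Line 6: ['address'] (min_width=7, slack=2)
Line 7: ['display'] (min_width=7, slack=2)
Line 8: ['were', 'ant'] (min_width=8, slack=1)
Line 9: ['diamond'] (min_width=7, slack=2)
Line 10: ['storm'] (min_width=5, slack=4)
Line 11: ['machine'] (min_width=7, slack=2)
Total lines: 11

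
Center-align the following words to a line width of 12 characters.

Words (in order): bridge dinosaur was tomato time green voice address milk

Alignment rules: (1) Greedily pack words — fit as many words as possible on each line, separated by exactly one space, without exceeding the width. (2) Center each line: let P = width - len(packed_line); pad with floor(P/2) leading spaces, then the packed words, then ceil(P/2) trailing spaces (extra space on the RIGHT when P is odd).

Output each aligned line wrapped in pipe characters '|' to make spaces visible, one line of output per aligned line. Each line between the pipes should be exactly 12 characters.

Line 1: ['bridge'] (min_width=6, slack=6)
Line 2: ['dinosaur', 'was'] (min_width=12, slack=0)
Line 3: ['tomato', 'time'] (min_width=11, slack=1)
Line 4: ['green', 'voice'] (min_width=11, slack=1)
Line 5: ['address', 'milk'] (min_width=12, slack=0)

Answer: |   bridge   |
|dinosaur was|
|tomato time |
|green voice |
|address milk|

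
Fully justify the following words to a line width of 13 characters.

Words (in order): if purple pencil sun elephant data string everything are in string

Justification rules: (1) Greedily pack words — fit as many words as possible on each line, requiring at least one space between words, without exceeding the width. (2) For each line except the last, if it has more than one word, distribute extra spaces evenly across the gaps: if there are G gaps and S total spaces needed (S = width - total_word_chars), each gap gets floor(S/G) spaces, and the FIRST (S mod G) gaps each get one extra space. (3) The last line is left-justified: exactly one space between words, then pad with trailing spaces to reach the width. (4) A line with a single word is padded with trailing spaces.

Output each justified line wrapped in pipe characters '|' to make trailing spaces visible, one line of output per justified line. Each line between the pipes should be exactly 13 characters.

Line 1: ['if', 'purple'] (min_width=9, slack=4)
Line 2: ['pencil', 'sun'] (min_width=10, slack=3)
Line 3: ['elephant', 'data'] (min_width=13, slack=0)
Line 4: ['string'] (min_width=6, slack=7)
Line 5: ['everything'] (min_width=10, slack=3)
Line 6: ['are', 'in', 'string'] (min_width=13, slack=0)

Answer: |if     purple|
|pencil    sun|
|elephant data|
|string       |
|everything   |
|are in string|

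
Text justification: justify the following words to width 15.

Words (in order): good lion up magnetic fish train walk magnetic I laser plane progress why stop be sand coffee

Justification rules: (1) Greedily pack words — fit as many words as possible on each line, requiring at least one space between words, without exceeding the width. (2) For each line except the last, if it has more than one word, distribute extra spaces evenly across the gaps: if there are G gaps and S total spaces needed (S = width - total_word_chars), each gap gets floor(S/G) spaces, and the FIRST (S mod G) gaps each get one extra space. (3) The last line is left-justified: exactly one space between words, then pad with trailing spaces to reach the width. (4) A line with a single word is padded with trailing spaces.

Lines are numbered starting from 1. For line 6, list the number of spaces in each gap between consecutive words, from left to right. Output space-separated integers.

Line 1: ['good', 'lion', 'up'] (min_width=12, slack=3)
Line 2: ['magnetic', 'fish'] (min_width=13, slack=2)
Line 3: ['train', 'walk'] (min_width=10, slack=5)
Line 4: ['magnetic', 'I'] (min_width=10, slack=5)
Line 5: ['laser', 'plane'] (min_width=11, slack=4)
Line 6: ['progress', 'why'] (min_width=12, slack=3)
Line 7: ['stop', 'be', 'sand'] (min_width=12, slack=3)
Line 8: ['coffee'] (min_width=6, slack=9)

Answer: 4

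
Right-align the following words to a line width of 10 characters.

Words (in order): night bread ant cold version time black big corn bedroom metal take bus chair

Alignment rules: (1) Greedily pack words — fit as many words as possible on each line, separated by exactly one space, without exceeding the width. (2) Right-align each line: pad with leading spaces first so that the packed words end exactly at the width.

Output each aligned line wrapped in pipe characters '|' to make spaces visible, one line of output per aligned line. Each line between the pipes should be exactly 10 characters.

Line 1: ['night'] (min_width=5, slack=5)
Line 2: ['bread', 'ant'] (min_width=9, slack=1)
Line 3: ['cold'] (min_width=4, slack=6)
Line 4: ['version'] (min_width=7, slack=3)
Line 5: ['time', 'black'] (min_width=10, slack=0)
Line 6: ['big', 'corn'] (min_width=8, slack=2)
Line 7: ['bedroom'] (min_width=7, slack=3)
Line 8: ['metal', 'take'] (min_width=10, slack=0)
Line 9: ['bus', 'chair'] (min_width=9, slack=1)

Answer: |     night|
| bread ant|
|      cold|
|   version|
|time black|
|  big corn|
|   bedroom|
|metal take|
| bus chair|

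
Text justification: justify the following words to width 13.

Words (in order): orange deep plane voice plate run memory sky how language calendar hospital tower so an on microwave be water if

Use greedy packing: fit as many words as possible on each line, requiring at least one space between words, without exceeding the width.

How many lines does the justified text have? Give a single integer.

Answer: 10

Derivation:
Line 1: ['orange', 'deep'] (min_width=11, slack=2)
Line 2: ['plane', 'voice'] (min_width=11, slack=2)
Line 3: ['plate', 'run'] (min_width=9, slack=4)
Line 4: ['memory', 'sky'] (min_width=10, slack=3)
Line 5: ['how', 'language'] (min_width=12, slack=1)
Line 6: ['calendar'] (min_width=8, slack=5)
Line 7: ['hospital'] (min_width=8, slack=5)
Line 8: ['tower', 'so', 'an'] (min_width=11, slack=2)
Line 9: ['on', 'microwave'] (min_width=12, slack=1)
Line 10: ['be', 'water', 'if'] (min_width=11, slack=2)
Total lines: 10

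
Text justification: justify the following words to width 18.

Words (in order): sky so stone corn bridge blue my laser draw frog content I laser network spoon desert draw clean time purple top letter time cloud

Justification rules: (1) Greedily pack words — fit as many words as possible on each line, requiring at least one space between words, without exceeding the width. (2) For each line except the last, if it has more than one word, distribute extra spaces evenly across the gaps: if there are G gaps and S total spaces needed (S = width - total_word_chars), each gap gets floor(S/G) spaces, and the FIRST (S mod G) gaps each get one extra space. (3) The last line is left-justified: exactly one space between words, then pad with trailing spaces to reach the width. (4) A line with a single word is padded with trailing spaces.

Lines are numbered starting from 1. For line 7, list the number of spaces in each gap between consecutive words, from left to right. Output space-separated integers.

Answer: 3 2

Derivation:
Line 1: ['sky', 'so', 'stone', 'corn'] (min_width=17, slack=1)
Line 2: ['bridge', 'blue', 'my'] (min_width=14, slack=4)
Line 3: ['laser', 'draw', 'frog'] (min_width=15, slack=3)
Line 4: ['content', 'I', 'laser'] (min_width=15, slack=3)
Line 5: ['network', 'spoon'] (min_width=13, slack=5)
Line 6: ['desert', 'draw', 'clean'] (min_width=17, slack=1)
Line 7: ['time', 'purple', 'top'] (min_width=15, slack=3)
Line 8: ['letter', 'time', 'cloud'] (min_width=17, slack=1)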